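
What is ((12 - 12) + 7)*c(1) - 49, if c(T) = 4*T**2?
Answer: -21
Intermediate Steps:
((12 - 12) + 7)*c(1) - 49 = ((12 - 12) + 7)*(4*1**2) - 49 = (0 + 7)*(4*1) - 49 = 7*4 - 49 = 28 - 49 = -21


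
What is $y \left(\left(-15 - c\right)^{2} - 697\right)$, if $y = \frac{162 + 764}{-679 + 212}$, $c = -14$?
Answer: $\frac{644496}{467} \approx 1380.1$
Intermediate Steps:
$y = - \frac{926}{467}$ ($y = \frac{926}{-467} = 926 \left(- \frac{1}{467}\right) = - \frac{926}{467} \approx -1.9829$)
$y \left(\left(-15 - c\right)^{2} - 697\right) = - \frac{926 \left(\left(-15 - -14\right)^{2} - 697\right)}{467} = - \frac{926 \left(\left(-15 + 14\right)^{2} - 697\right)}{467} = - \frac{926 \left(\left(-1\right)^{2} - 697\right)}{467} = - \frac{926 \left(1 - 697\right)}{467} = \left(- \frac{926}{467}\right) \left(-696\right) = \frac{644496}{467}$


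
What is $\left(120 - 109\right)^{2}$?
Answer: $121$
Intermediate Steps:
$\left(120 - 109\right)^{2} = 11^{2} = 121$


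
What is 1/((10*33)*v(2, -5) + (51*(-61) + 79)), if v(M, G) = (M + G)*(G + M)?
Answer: -1/62 ≈ -0.016129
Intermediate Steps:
v(M, G) = (G + M)² (v(M, G) = (G + M)*(G + M) = (G + M)²)
1/((10*33)*v(2, -5) + (51*(-61) + 79)) = 1/((10*33)*(-5 + 2)² + (51*(-61) + 79)) = 1/(330*(-3)² + (-3111 + 79)) = 1/(330*9 - 3032) = 1/(2970 - 3032) = 1/(-62) = -1/62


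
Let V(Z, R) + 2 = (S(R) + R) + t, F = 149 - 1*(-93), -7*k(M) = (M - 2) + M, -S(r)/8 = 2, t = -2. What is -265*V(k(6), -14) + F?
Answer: 9252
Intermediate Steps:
S(r) = -16 (S(r) = -8*2 = -16)
k(M) = 2/7 - 2*M/7 (k(M) = -((M - 2) + M)/7 = -((-2 + M) + M)/7 = -(-2 + 2*M)/7 = 2/7 - 2*M/7)
F = 242 (F = 149 + 93 = 242)
V(Z, R) = -20 + R (V(Z, R) = -2 + ((-16 + R) - 2) = -2 + (-18 + R) = -20 + R)
-265*V(k(6), -14) + F = -265*(-20 - 14) + 242 = -265*(-34) + 242 = 9010 + 242 = 9252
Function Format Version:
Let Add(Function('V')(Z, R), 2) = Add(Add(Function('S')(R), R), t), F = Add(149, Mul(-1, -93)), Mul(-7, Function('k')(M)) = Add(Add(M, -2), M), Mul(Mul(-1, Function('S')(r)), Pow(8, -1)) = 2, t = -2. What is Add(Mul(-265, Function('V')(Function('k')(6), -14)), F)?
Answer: 9252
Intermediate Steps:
Function('S')(r) = -16 (Function('S')(r) = Mul(-8, 2) = -16)
Function('k')(M) = Add(Rational(2, 7), Mul(Rational(-2, 7), M)) (Function('k')(M) = Mul(Rational(-1, 7), Add(Add(M, -2), M)) = Mul(Rational(-1, 7), Add(Add(-2, M), M)) = Mul(Rational(-1, 7), Add(-2, Mul(2, M))) = Add(Rational(2, 7), Mul(Rational(-2, 7), M)))
F = 242 (F = Add(149, 93) = 242)
Function('V')(Z, R) = Add(-20, R) (Function('V')(Z, R) = Add(-2, Add(Add(-16, R), -2)) = Add(-2, Add(-18, R)) = Add(-20, R))
Add(Mul(-265, Function('V')(Function('k')(6), -14)), F) = Add(Mul(-265, Add(-20, -14)), 242) = Add(Mul(-265, -34), 242) = Add(9010, 242) = 9252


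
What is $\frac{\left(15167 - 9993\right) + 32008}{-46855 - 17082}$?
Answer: $- \frac{37182}{63937} \approx -0.58154$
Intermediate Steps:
$\frac{\left(15167 - 9993\right) + 32008}{-46855 - 17082} = \frac{5174 + 32008}{-63937} = 37182 \left(- \frac{1}{63937}\right) = - \frac{37182}{63937}$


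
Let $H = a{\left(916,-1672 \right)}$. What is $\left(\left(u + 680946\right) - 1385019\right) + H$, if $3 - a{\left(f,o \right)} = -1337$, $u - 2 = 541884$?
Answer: $-160847$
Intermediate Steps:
$u = 541886$ ($u = 2 + 541884 = 541886$)
$a{\left(f,o \right)} = 1340$ ($a{\left(f,o \right)} = 3 - -1337 = 3 + 1337 = 1340$)
$H = 1340$
$\left(\left(u + 680946\right) - 1385019\right) + H = \left(\left(541886 + 680946\right) - 1385019\right) + 1340 = \left(1222832 - 1385019\right) + 1340 = -162187 + 1340 = -160847$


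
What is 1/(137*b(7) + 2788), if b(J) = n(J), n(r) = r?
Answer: 1/3747 ≈ 0.00026688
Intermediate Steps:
b(J) = J
1/(137*b(7) + 2788) = 1/(137*7 + 2788) = 1/(959 + 2788) = 1/3747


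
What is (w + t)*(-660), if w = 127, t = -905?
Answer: 513480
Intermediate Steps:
(w + t)*(-660) = (127 - 905)*(-660) = -778*(-660) = 513480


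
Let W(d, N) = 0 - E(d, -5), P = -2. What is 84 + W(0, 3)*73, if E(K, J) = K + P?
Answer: 230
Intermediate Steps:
E(K, J) = -2 + K (E(K, J) = K - 2 = -2 + K)
W(d, N) = 2 - d (W(d, N) = 0 - (-2 + d) = 0 + (2 - d) = 2 - d)
84 + W(0, 3)*73 = 84 + (2 - 1*0)*73 = 84 + (2 + 0)*73 = 84 + 2*73 = 84 + 146 = 230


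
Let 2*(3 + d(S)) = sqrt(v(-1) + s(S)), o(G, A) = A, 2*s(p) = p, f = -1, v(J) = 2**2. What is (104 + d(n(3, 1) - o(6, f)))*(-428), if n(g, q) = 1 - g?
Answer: -43228 - 107*sqrt(14) ≈ -43628.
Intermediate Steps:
v(J) = 4
s(p) = p/2
d(S) = -3 + sqrt(4 + S/2)/2
(104 + d(n(3, 1) - o(6, f)))*(-428) = (104 + (-3 + sqrt(16 + 2*((1 - 1*3) - 1*(-1)))/4))*(-428) = (104 + (-3 + sqrt(16 + 2*((1 - 3) + 1))/4))*(-428) = (104 + (-3 + sqrt(16 + 2*(-2 + 1))/4))*(-428) = (104 + (-3 + sqrt(16 + 2*(-1))/4))*(-428) = (104 + (-3 + sqrt(16 - 2)/4))*(-428) = (104 + (-3 + sqrt(14)/4))*(-428) = (101 + sqrt(14)/4)*(-428) = -43228 - 107*sqrt(14)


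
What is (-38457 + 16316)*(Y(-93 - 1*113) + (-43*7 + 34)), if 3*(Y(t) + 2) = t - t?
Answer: 5955929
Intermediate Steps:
Y(t) = -2 (Y(t) = -2 + (t - t)/3 = -2 + (⅓)*0 = -2 + 0 = -2)
(-38457 + 16316)*(Y(-93 - 1*113) + (-43*7 + 34)) = (-38457 + 16316)*(-2 + (-43*7 + 34)) = -22141*(-2 + (-301 + 34)) = -22141*(-2 - 267) = -22141*(-269) = 5955929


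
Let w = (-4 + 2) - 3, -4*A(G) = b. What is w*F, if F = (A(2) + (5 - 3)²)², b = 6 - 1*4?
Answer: -245/4 ≈ -61.250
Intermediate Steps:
b = 2 (b = 6 - 4 = 2)
A(G) = -½ (A(G) = -¼*2 = -½)
w = -5 (w = -2 - 3 = -5)
F = 49/4 (F = (-½ + (5 - 3)²)² = (-½ + 2²)² = (-½ + 4)² = (7/2)² = 49/4 ≈ 12.250)
w*F = -5*49/4 = -245/4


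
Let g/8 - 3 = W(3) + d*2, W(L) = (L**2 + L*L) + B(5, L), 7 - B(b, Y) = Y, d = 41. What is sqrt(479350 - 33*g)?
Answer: sqrt(451102) ≈ 671.64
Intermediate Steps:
B(b, Y) = 7 - Y
W(L) = 7 - L + 2*L**2 (W(L) = (L**2 + L*L) + (7 - L) = (L**2 + L**2) + (7 - L) = 2*L**2 + (7 - L) = 7 - L + 2*L**2)
g = 856 (g = 24 + 8*((7 - 1*3 + 2*3**2) + 41*2) = 24 + 8*((7 - 3 + 2*9) + 82) = 24 + 8*((7 - 3 + 18) + 82) = 24 + 8*(22 + 82) = 24 + 8*104 = 24 + 832 = 856)
sqrt(479350 - 33*g) = sqrt(479350 - 33*856) = sqrt(479350 - 28248) = sqrt(451102)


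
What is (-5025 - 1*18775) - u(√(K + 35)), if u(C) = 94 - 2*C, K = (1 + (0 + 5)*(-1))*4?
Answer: -23894 + 2*√19 ≈ -23885.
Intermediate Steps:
K = -16 (K = (1 + 5*(-1))*4 = (1 - 5)*4 = -4*4 = -16)
u(C) = 94 - 2*C
(-5025 - 1*18775) - u(√(K + 35)) = (-5025 - 1*18775) - (94 - 2*√(-16 + 35)) = (-5025 - 18775) - (94 - 2*√19) = -23800 + (-94 + 2*√19) = -23894 + 2*√19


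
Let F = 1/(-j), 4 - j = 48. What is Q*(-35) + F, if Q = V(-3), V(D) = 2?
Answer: -3079/44 ≈ -69.977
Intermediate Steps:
j = -44 (j = 4 - 1*48 = 4 - 48 = -44)
Q = 2
F = 1/44 (F = 1/(-1*(-44)) = 1/44 ≈ 0.022727)
Q*(-35) + F = 2*(-35) + 1/44 = -70 + 1/44 = -3079/44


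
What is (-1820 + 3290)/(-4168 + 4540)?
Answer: 245/62 ≈ 3.9516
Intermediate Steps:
(-1820 + 3290)/(-4168 + 4540) = 1470/372 = 1470*(1/372) = 245/62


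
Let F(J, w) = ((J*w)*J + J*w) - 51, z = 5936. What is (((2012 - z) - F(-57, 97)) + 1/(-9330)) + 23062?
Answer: -2709758551/9330 ≈ -2.9044e+5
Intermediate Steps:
F(J, w) = -51 + J*w + w*J² (F(J, w) = (w*J² + J*w) - 51 = (J*w + w*J²) - 51 = -51 + J*w + w*J²)
(((2012 - z) - F(-57, 97)) + 1/(-9330)) + 23062 = (((2012 - 1*5936) - (-51 - 57*97 + 97*(-57)²)) + 1/(-9330)) + 23062 = (((2012 - 5936) - (-51 - 5529 + 97*3249)) - 1/9330) + 23062 = ((-3924 - (-51 - 5529 + 315153)) - 1/9330) + 23062 = ((-3924 - 1*309573) - 1/9330) + 23062 = ((-3924 - 309573) - 1/9330) + 23062 = (-313497 - 1/9330) + 23062 = -2924927011/9330 + 23062 = -2709758551/9330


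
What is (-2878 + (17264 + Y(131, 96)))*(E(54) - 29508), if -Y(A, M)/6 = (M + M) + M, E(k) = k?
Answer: -372828732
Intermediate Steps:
Y(A, M) = -18*M (Y(A, M) = -6*((M + M) + M) = -6*(2*M + M) = -18*M)
(-2878 + (17264 + Y(131, 96)))*(E(54) - 29508) = (-2878 + (17264 - 18*96))*(54 - 29508) = (-2878 + (17264 - 1728))*(-29454) = (-2878 + 15536)*(-29454) = 12658*(-29454) = -372828732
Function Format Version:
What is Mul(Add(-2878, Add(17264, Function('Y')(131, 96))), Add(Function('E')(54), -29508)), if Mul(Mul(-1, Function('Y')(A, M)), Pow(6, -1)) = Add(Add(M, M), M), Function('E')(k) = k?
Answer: -372828732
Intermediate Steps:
Function('Y')(A, M) = Mul(-18, M) (Function('Y')(A, M) = Mul(-6, Add(Add(M, M), M)) = Mul(-6, Add(Mul(2, M), M)) = Mul(-6, Mul(3, M)) = Mul(-18, M))
Mul(Add(-2878, Add(17264, Function('Y')(131, 96))), Add(Function('E')(54), -29508)) = Mul(Add(-2878, Add(17264, Mul(-18, 96))), Add(54, -29508)) = Mul(Add(-2878, Add(17264, -1728)), -29454) = Mul(Add(-2878, 15536), -29454) = Mul(12658, -29454) = -372828732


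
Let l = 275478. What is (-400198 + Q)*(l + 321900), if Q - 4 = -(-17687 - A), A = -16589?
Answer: -238411170288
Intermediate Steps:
Q = 1102 (Q = 4 - (-17687 - 1*(-16589)) = 4 - (-17687 + 16589) = 4 - 1*(-1098) = 4 + 1098 = 1102)
(-400198 + Q)*(l + 321900) = (-400198 + 1102)*(275478 + 321900) = -399096*597378 = -238411170288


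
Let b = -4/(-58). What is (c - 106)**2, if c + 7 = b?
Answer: 10725625/841 ≈ 12753.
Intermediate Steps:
b = 2/29 (b = -4*(-1/58) = 2/29 ≈ 0.068966)
c = -201/29 (c = -7 + 2/29 = -201/29 ≈ -6.9310)
(c - 106)**2 = (-201/29 - 106)**2 = (-3275/29)**2 = 10725625/841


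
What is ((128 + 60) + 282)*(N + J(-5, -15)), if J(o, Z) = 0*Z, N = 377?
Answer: 177190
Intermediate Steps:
J(o, Z) = 0
((128 + 60) + 282)*(N + J(-5, -15)) = ((128 + 60) + 282)*(377 + 0) = (188 + 282)*377 = 470*377 = 177190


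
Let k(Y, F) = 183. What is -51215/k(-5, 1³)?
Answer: -51215/183 ≈ -279.86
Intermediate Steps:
-51215/k(-5, 1³) = -51215/183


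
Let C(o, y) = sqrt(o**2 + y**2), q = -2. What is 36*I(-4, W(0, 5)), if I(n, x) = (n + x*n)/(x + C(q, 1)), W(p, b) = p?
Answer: -144*sqrt(5)/5 ≈ -64.399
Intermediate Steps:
I(n, x) = (n + n*x)/(x + sqrt(5)) (I(n, x) = (n + x*n)/(x + sqrt((-2)**2 + 1**2)) = (n + n*x)/(x + sqrt(4 + 1)) = (n + n*x)/(x + sqrt(5)))
36*I(-4, W(0, 5)) = 36*(-4*(1 + 0)/(0 + sqrt(5))) = 36*(-4*1/sqrt(5)) = 36*(-4*sqrt(5)/5*1) = 36*(-4*sqrt(5)/5) = -144*sqrt(5)/5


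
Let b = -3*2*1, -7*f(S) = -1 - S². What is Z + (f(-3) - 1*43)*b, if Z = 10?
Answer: 1816/7 ≈ 259.43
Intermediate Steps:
f(S) = ⅐ + S²/7 (f(S) = -(-1 - S²)/7 = ⅐ + S²/7)
b = -6 (b = -6*1 = -6)
Z + (f(-3) - 1*43)*b = 10 + ((⅐ + (⅐)*(-3)²) - 1*43)*(-6) = 10 + ((⅐ + (⅐)*9) - 43)*(-6) = 10 + ((⅐ + 9/7) - 43)*(-6) = 10 + (10/7 - 43)*(-6) = 10 - 291/7*(-6) = 10 + 1746/7 = 1816/7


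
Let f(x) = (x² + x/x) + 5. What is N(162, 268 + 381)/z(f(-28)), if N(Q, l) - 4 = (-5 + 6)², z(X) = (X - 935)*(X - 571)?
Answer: -1/6351 ≈ -0.00015746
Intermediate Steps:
f(x) = 6 + x² (f(x) = (x² + 1) + 5 = (1 + x²) + 5 = 6 + x²)
z(X) = (-935 + X)*(-571 + X)
N(Q, l) = 5 (N(Q, l) = 4 + (-5 + 6)² = 4 + 1² = 4 + 1 = 5)
N(162, 268 + 381)/z(f(-28)) = 5/(533885 + (6 + (-28)²)² - 1506*(6 + (-28)²)) = 5/(533885 + (6 + 784)² - 1506*(6 + 784)) = 5/(533885 + 790² - 1506*790) = 5/(533885 + 624100 - 1189740) = 5/(-31755) = 5*(-1/31755) = -1/6351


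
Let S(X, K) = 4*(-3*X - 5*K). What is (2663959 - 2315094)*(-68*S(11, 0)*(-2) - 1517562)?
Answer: -535687091610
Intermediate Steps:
S(X, K) = -20*K - 12*X (S(X, K) = 4*(-5*K - 3*X) = -20*K - 12*X)
(2663959 - 2315094)*(-68*S(11, 0)*(-2) - 1517562) = (2663959 - 2315094)*(-68*(-20*0 - 12*11)*(-2) - 1517562) = 348865*(-68*(0 - 132)*(-2) - 1517562) = 348865*(-68*(-132)*(-2) - 1517562) = 348865*(8976*(-2) - 1517562) = 348865*(-17952 - 1517562) = 348865*(-1535514) = -535687091610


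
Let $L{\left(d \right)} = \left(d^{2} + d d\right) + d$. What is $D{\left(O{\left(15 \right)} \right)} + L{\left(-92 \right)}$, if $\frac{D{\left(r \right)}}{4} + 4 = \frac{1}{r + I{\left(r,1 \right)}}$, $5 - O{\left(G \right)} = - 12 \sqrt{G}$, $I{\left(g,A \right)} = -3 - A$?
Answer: $\frac{36314376}{2159} + \frac{48 \sqrt{15}}{2159} \approx 16820.0$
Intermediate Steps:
$L{\left(d \right)} = d + 2 d^{2}$ ($L{\left(d \right)} = \left(d^{2} + d^{2}\right) + d = 2 d^{2} + d = d + 2 d^{2}$)
$O{\left(G \right)} = 5 + 12 \sqrt{G}$ ($O{\left(G \right)} = 5 - - 12 \sqrt{G} = 5 + 12 \sqrt{G}$)
$D{\left(r \right)} = -16 + \frac{4}{-4 + r}$ ($D{\left(r \right)} = -16 + \frac{4}{r - 4} = -16 + \frac{4}{-4 + r}$)
$D{\left(O{\left(15 \right)} \right)} + L{\left(-92 \right)} = \frac{4 \left(17 - 4 \left(5 + 12 \sqrt{15}\right)\right)}{-4 + \left(5 + 12 \sqrt{15}\right)} - 92 \left(1 + 2 \left(-92\right)\right) = \frac{4 \left(17 - \left(20 + 48 \sqrt{15}\right)\right)}{1 + 12 \sqrt{15}} - 92 \left(1 - 184\right) = \frac{4 \left(-3 - 48 \sqrt{15}\right)}{1 + 12 \sqrt{15}} - -16836 = \frac{4 \left(-3 - 48 \sqrt{15}\right)}{1 + 12 \sqrt{15}} + 16836 = 16836 + \frac{4 \left(-3 - 48 \sqrt{15}\right)}{1 + 12 \sqrt{15}}$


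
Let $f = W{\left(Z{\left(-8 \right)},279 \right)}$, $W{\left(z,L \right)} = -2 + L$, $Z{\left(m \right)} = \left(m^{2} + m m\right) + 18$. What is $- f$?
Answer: $-277$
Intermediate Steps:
$Z{\left(m \right)} = 18 + 2 m^{2}$ ($Z{\left(m \right)} = \left(m^{2} + m^{2}\right) + 18 = 2 m^{2} + 18 = 18 + 2 m^{2}$)
$f = 277$ ($f = -2 + 279 = 277$)
$- f = \left(-1\right) 277 = -277$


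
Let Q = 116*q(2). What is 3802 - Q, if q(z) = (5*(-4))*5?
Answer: 15402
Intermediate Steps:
q(z) = -100 (q(z) = -20*5 = -100)
Q = -11600 (Q = 116*(-100) = -11600)
3802 - Q = 3802 - 1*(-11600) = 3802 + 11600 = 15402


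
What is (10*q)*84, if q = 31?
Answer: 26040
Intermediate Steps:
(10*q)*84 = (10*31)*84 = 310*84 = 26040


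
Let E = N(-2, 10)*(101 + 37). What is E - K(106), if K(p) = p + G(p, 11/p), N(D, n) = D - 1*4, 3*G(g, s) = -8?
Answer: -2794/3 ≈ -931.33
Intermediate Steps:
G(g, s) = -8/3 (G(g, s) = (1/3)*(-8) = -8/3)
N(D, n) = -4 + D (N(D, n) = D - 4 = -4 + D)
E = -828 (E = (-4 - 2)*(101 + 37) = -6*138 = -828)
K(p) = -8/3 + p (K(p) = p - 8/3 = -8/3 + p)
E - K(106) = -828 - (-8/3 + 106) = -828 - 1*310/3 = -828 - 310/3 = -2794/3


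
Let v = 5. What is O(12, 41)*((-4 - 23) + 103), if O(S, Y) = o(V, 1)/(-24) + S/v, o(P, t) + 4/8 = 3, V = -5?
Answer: 10469/60 ≈ 174.48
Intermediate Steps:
o(P, t) = 5/2 (o(P, t) = -½ + 3 = 5/2)
O(S, Y) = -5/48 + S/5 (O(S, Y) = (5/2)/(-24) + S/5 = (5/2)*(-1/24) + S*(⅕) = -5/48 + S/5)
O(12, 41)*((-4 - 23) + 103) = (-5/48 + (⅕)*12)*((-4 - 23) + 103) = (-5/48 + 12/5)*(-27 + 103) = (551/240)*76 = 10469/60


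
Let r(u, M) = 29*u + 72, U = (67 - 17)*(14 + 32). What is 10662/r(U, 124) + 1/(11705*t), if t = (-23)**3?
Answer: 759212918899/4754658342710 ≈ 0.15968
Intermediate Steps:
t = -12167
U = 2300 (U = 50*46 = 2300)
r(u, M) = 72 + 29*u
10662/r(U, 124) + 1/(11705*t) = 10662/(72 + 29*2300) + 1/(11705*(-12167)) = 10662/(72 + 66700) + (1/11705)*(-1/12167) = 10662/66772 - 1/142414735 = 10662*(1/66772) - 1/142414735 = 5331/33386 - 1/142414735 = 759212918899/4754658342710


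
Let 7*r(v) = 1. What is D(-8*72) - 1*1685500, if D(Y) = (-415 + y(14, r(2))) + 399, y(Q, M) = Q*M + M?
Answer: -11798597/7 ≈ -1.6855e+6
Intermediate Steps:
r(v) = ⅐ (r(v) = (⅐)*1 = ⅐)
y(Q, M) = M + M*Q (y(Q, M) = M*Q + M = M + M*Q)
D(Y) = -97/7 (D(Y) = (-415 + (1 + 14)/7) + 399 = (-415 + (⅐)*15) + 399 = (-415 + 15/7) + 399 = -2890/7 + 399 = -97/7)
D(-8*72) - 1*1685500 = -97/7 - 1*1685500 = -97/7 - 1685500 = -11798597/7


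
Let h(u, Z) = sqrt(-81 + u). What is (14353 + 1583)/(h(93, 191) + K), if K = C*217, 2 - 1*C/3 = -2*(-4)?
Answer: -2593584/635701 - 1328*sqrt(3)/635701 ≈ -4.0835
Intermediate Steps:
C = -18 (C = 6 - (-6)*(-4) = 6 - 3*8 = 6 - 24 = -18)
K = -3906 (K = -18*217 = -3906)
(14353 + 1583)/(h(93, 191) + K) = (14353 + 1583)/(sqrt(-81 + 93) - 3906) = 15936/(sqrt(12) - 3906) = 15936/(2*sqrt(3) - 3906) = 15936/(-3906 + 2*sqrt(3))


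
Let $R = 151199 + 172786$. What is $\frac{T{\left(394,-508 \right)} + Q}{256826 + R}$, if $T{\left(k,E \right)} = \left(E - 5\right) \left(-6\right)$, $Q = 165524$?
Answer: $\frac{24086}{82973} \approx 0.29029$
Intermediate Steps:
$R = 323985$
$T{\left(k,E \right)} = 30 - 6 E$ ($T{\left(k,E \right)} = \left(-5 + E\right) \left(-6\right) = 30 - 6 E$)
$\frac{T{\left(394,-508 \right)} + Q}{256826 + R} = \frac{\left(30 - -3048\right) + 165524}{256826 + 323985} = \frac{\left(30 + 3048\right) + 165524}{580811} = \left(3078 + 165524\right) \frac{1}{580811} = 168602 \cdot \frac{1}{580811} = \frac{24086}{82973}$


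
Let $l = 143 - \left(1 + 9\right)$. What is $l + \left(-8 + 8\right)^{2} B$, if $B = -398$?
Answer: $133$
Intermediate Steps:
$l = 133$ ($l = 143 - 10 = 133$)
$l + \left(-8 + 8\right)^{2} B = 133 + \left(-8 + 8\right)^{2} \left(-398\right) = 133 + 0^{2} \left(-398\right) = 133 + 0 \left(-398\right) = 133 + 0 = 133$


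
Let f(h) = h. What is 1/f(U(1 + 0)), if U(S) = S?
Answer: 1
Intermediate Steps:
1/f(U(1 + 0)) = 1/(1 + 0) = 1/1 = 1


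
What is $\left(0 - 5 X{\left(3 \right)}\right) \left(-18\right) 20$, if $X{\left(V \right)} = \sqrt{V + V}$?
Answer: $1800 \sqrt{6} \approx 4409.1$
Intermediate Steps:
$X{\left(V \right)} = \sqrt{2} \sqrt{V}$ ($X{\left(V \right)} = \sqrt{2 V} = \sqrt{2} \sqrt{V}$)
$\left(0 - 5 X{\left(3 \right)}\right) \left(-18\right) 20 = \left(0 - 5 \sqrt{2} \sqrt{3}\right) \left(-18\right) 20 = \left(0 - 5 \sqrt{6}\right) \left(-18\right) 20 = - 5 \sqrt{6} \left(-18\right) 20 = 90 \sqrt{6} \cdot 20 = 1800 \sqrt{6}$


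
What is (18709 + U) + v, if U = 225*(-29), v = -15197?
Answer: -3013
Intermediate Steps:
U = -6525
(18709 + U) + v = (18709 - 6525) - 15197 = 12184 - 15197 = -3013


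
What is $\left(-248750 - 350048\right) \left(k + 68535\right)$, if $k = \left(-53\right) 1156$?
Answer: $-4351465066$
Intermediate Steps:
$k = -61268$
$\left(-248750 - 350048\right) \left(k + 68535\right) = \left(-248750 - 350048\right) \left(-61268 + 68535\right) = \left(-598798\right) 7267 = -4351465066$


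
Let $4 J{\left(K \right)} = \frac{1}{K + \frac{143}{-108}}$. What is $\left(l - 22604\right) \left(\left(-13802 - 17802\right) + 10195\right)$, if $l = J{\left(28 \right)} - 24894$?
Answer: $\frac{2929644190799}{2881} \approx 1.0169 \cdot 10^{9}$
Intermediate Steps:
$J{\left(K \right)} = \frac{1}{4 \left(- \frac{143}{108} + K\right)}$ ($J{\left(K \right)} = \frac{1}{4 \left(K + \frac{143}{-108}\right)} = \frac{1}{4 \left(K + 143 \left(- \frac{1}{108}\right)\right)} = \frac{1}{4 \left(K - \frac{143}{108}\right)} = \frac{1}{4 \left(- \frac{143}{108} + K\right)}$)
$l = - \frac{71719587}{2881}$ ($l = \frac{27}{-143 + 108 \cdot 28} - 24894 = \frac{27}{-143 + 3024} - 24894 = \frac{27}{2881} - 24894 = - \frac{71719587}{2881} \approx -24894.0$)
$\left(l - 22604\right) \left(\left(-13802 - 17802\right) + 10195\right) = \left(- \frac{71719587}{2881} - 22604\right) \left(\left(-13802 - 17802\right) + 10195\right) = - \frac{136841711 \left(\left(-13802 - 17802\right) + 10195\right)}{2881} = - \frac{136841711 \left(-31604 + 10195\right)}{2881} = \left(- \frac{136841711}{2881}\right) \left(-21409\right) = \frac{2929644190799}{2881}$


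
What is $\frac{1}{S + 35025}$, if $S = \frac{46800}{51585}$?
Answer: $\frac{3439}{120454095} \approx 2.855 \cdot 10^{-5}$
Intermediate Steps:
$S = \frac{3120}{3439}$ ($S = 46800 \cdot \frac{1}{51585} = \frac{3120}{3439} \approx 0.90724$)
$\frac{1}{S + 35025} = \frac{1}{\frac{3120}{3439} + 35025} = \frac{1}{\frac{120454095}{3439}} = \frac{3439}{120454095}$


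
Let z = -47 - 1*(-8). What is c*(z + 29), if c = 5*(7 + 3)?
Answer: -500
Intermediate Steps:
z = -39 (z = -47 + 8 = -39)
c = 50 (c = 5*10 = 50)
c*(z + 29) = 50*(-39 + 29) = 50*(-10) = -500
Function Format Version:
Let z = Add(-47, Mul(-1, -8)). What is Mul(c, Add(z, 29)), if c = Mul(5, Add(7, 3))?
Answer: -500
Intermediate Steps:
z = -39 (z = Add(-47, 8) = -39)
c = 50 (c = Mul(5, 10) = 50)
Mul(c, Add(z, 29)) = Mul(50, Add(-39, 29)) = Mul(50, -10) = -500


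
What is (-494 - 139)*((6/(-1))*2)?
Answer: 7596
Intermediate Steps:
(-494 - 139)*((6/(-1))*2) = -633*6*(-1)*2 = -(-3798)*2 = -633*(-12) = 7596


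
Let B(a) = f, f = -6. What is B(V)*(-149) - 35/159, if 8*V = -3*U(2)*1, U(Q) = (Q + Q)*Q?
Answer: 142111/159 ≈ 893.78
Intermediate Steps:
U(Q) = 2*Q**2 (U(Q) = (2*Q)*Q = 2*Q**2)
V = -3 (V = (-6*2**2*1)/8 = (-6*4*1)/8 = (-3*8*1)/8 = (-24*1)/8 = (1/8)*(-24) = -3)
B(a) = -6
B(V)*(-149) - 35/159 = -6*(-149) - 35/159 = 894 - 35*1/159 = 894 - 35/159 = 142111/159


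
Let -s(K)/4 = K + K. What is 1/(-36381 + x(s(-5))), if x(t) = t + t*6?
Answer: -1/36101 ≈ -2.7700e-5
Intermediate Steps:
s(K) = -8*K (s(K) = -4*(K + K) = -8*K)
x(t) = 7*t (x(t) = t + 6*t = 7*t)
1/(-36381 + x(s(-5))) = 1/(-36381 + 7*(-8*(-5))) = 1/(-36381 + 7*40) = 1/(-36381 + 280) = 1/(-36101) = -1/36101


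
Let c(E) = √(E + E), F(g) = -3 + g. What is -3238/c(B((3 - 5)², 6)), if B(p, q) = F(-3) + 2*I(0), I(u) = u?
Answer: 1619*I*√3/3 ≈ 934.73*I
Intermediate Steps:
B(p, q) = -6 (B(p, q) = (-3 - 3) + 2*0 = -6 + 0 = -6)
c(E) = √2*√E (c(E) = √(2*E) = √2*√E)
-3238/c(B((3 - 5)², 6)) = -3238*(-I*√3/6) = -(-1619)*I*√3/3 = 1619*I*√3/3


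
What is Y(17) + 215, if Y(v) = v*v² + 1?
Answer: 5129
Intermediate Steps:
Y(v) = 1 + v³ (Y(v) = v³ + 1 = 1 + v³)
Y(17) + 215 = (1 + 17³) + 215 = (1 + 4913) + 215 = 4914 + 215 = 5129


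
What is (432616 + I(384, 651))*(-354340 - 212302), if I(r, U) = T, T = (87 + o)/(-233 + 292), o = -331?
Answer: -14463027072200/59 ≈ -2.4514e+11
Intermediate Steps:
T = -244/59 (T = (87 - 331)/(-233 + 292) = -244/59 ≈ -4.1356)
I(r, U) = -244/59
(432616 + I(384, 651))*(-354340 - 212302) = (432616 - 244/59)*(-354340 - 212302) = (25524100/59)*(-566642) = -14463027072200/59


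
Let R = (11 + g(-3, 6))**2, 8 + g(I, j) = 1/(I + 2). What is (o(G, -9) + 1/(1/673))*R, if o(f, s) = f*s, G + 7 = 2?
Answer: 2872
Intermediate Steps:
G = -5 (G = -7 + 2 = -5)
g(I, j) = -8 + 1/(2 + I) (g(I, j) = -8 + 1/(I + 2) = -8 + 1/(2 + I))
R = 4 (R = (11 + (-15 - 8*(-3))/(2 - 3))**2 = (11 + (-15 + 24)/(-1))**2 = (11 - 1*9)**2 = (11 - 9)**2 = 2**2 = 4)
(o(G, -9) + 1/(1/673))*R = (-5*(-9) + 1/(1/673))*4 = (45 + 1/(1/673))*4 = (45 + 673)*4 = 718*4 = 2872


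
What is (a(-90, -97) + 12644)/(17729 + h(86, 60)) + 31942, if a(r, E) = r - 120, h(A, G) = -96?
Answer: 563245720/17633 ≈ 31943.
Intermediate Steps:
a(r, E) = -120 + r
(a(-90, -97) + 12644)/(17729 + h(86, 60)) + 31942 = ((-120 - 90) + 12644)/(17729 - 96) + 31942 = (-210 + 12644)/17633 + 31942 = 12434*(1/17633) + 31942 = 12434/17633 + 31942 = 563245720/17633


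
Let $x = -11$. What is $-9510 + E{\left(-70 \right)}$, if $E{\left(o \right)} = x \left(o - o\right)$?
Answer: $-9510$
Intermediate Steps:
$E{\left(o \right)} = 0$ ($E{\left(o \right)} = - 11 \left(o - o\right) = \left(-11\right) 0 = 0$)
$-9510 + E{\left(-70 \right)} = -9510 + 0 = -9510$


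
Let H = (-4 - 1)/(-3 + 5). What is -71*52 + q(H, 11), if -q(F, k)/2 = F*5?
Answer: -3667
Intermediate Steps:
H = -5/2 ≈ -2.5000
q(F, k) = -10*F (q(F, k) = -2*F*5 = -10*F)
-71*52 + q(H, 11) = -71*52 - 10*(-5/2) = -3692 + 25 = -3667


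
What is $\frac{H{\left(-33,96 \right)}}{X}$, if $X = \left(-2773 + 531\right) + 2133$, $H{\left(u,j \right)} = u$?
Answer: $\frac{33}{109} \approx 0.30275$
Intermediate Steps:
$X = -109$ ($X = -2242 + 2133 = -109$)
$\frac{H{\left(-33,96 \right)}}{X} = - \frac{33}{-109} = \left(-33\right) \left(- \frac{1}{109}\right) = \frac{33}{109}$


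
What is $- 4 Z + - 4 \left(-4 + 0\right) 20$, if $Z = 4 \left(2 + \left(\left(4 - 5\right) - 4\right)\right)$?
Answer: $368$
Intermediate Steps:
$Z = -12$ ($Z = 4 \left(2 - 5\right) = 4 \left(-3\right) = -12$)
$- 4 Z + - 4 \left(-4 + 0\right) 20 = \left(-4\right) \left(-12\right) + - 4 \left(-4 + 0\right) 20 = 48 + \left(-4\right) \left(-4\right) 20 = 48 + 16 \cdot 20 = 48 + 320 = 368$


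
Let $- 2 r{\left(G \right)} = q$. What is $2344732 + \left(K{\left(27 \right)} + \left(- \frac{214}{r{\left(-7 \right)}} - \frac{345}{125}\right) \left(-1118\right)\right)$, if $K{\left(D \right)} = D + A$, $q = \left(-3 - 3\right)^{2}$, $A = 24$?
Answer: $\frac{525279803}{225} \approx 2.3346 \cdot 10^{6}$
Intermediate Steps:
$q = 36$ ($q = \left(-6\right)^{2} = 36$)
$r{\left(G \right)} = -18$ ($r{\left(G \right)} = \left(- \frac{1}{2}\right) 36 = -18$)
$K{\left(D \right)} = 24 + D$ ($K{\left(D \right)} = D + 24 = 24 + D$)
$2344732 + \left(K{\left(27 \right)} + \left(- \frac{214}{r{\left(-7 \right)}} - \frac{345}{125}\right) \left(-1118\right)\right) = 2344732 + \left(\left(24 + 27\right) + \left(- \frac{214}{-18} - \frac{345}{125}\right) \left(-1118\right)\right) = 2344732 + \left(51 + \left(\left(-214\right) \left(- \frac{1}{18}\right) - \frac{69}{25}\right) \left(-1118\right)\right) = 2344732 + \left(51 + \left(\frac{107}{9} - \frac{69}{25}\right) \left(-1118\right)\right) = 2344732 + \left(51 + \frac{2054}{225} \left(-1118\right)\right) = 2344732 + \left(51 - \frac{2296372}{225}\right) = 2344732 - \frac{2284897}{225} = \frac{525279803}{225}$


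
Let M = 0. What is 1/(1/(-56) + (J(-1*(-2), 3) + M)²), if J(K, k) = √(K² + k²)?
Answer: 56/727 ≈ 0.077029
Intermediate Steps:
1/(1/(-56) + (J(-1*(-2), 3) + M)²) = 1/(1/(-56) + (√((-1*(-2))² + 3²) + 0)²) = 1/(-1/56 + (√(2² + 9) + 0)²) = 1/(-1/56 + (√(4 + 9) + 0)²) = 1/(-1/56 + (√13 + 0)²) = 1/(-1/56 + (√13)²) = 1/(-1/56 + 13) = 1/(727/56) = 56/727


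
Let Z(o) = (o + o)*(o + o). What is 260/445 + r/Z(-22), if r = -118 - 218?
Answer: 4423/10769 ≈ 0.41072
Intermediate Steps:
Z(o) = 4*o**2 (Z(o) = (2*o)*(2*o) = 4*o**2)
r = -336
260/445 + r/Z(-22) = 260/445 - 336/(4*(-22)**2) = 260*(1/445) - 336/(4*484) = 52/89 - 336/1936 = 52/89 - 336*1/1936 = 52/89 - 21/121 = 4423/10769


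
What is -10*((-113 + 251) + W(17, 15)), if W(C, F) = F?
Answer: -1530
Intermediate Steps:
-10*((-113 + 251) + W(17, 15)) = -10*((-113 + 251) + 15) = -10*(138 + 15) = -10*153 = -1530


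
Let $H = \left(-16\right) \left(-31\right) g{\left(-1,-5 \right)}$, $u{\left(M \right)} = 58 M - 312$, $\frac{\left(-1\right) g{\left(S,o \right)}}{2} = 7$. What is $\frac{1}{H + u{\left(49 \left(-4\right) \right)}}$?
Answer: $- \frac{1}{18624} \approx -5.3694 \cdot 10^{-5}$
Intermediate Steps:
$g{\left(S,o \right)} = -14$ ($g{\left(S,o \right)} = \left(-2\right) 7 = -14$)
$u{\left(M \right)} = -312 + 58 M$
$H = -6944$ ($H = \left(-16\right) \left(-31\right) \left(-14\right) = 496 \left(-14\right) = -6944$)
$\frac{1}{H + u{\left(49 \left(-4\right) \right)}} = \frac{1}{-6944 + \left(-312 + 58 \cdot 49 \left(-4\right)\right)} = \frac{1}{-6944 + \left(-312 + 58 \left(-196\right)\right)} = \frac{1}{-6944 - 11680} = \frac{1}{-18624} = - \frac{1}{18624}$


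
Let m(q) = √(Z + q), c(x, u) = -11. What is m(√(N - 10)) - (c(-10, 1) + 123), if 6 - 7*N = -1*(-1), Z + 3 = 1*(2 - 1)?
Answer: -112 + √(-98 + 7*I*√455)/7 ≈ -111.09 + 1.68*I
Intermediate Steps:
Z = -2 (Z = -3 + 1*(2 - 1) = -3 + 1*1 = -3 + 1 = -2)
N = 5/7 (N = 6/7 - (-1)*(-1)/7 = 6/7 - ⅐*1 = 6/7 - ⅐ = 5/7 ≈ 0.71429)
m(q) = √(-2 + q)
m(√(N - 10)) - (c(-10, 1) + 123) = √(-2 + √(5/7 - 10)) - (-11 + 123) = √(-2 + √(-65/7)) - 1*112 = √(-2 + I*√455/7) - 112 = -112 + √(-2 + I*√455/7)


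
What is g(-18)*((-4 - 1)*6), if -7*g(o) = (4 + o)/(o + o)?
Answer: 5/3 ≈ 1.6667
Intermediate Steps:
g(o) = -(4 + o)/(14*o) (g(o) = -(4 + o)/(7*(o + o)) = -(4 + o)/(7*(2*o)) = -(4 + o)*1/(2*o)/7 = -(4 + o)/(14*o))
g(-18)*((-4 - 1)*6) = ((1/14)*(-4 - 1*(-18))/(-18))*((-4 - 1)*6) = ((1/14)*(-1/18)*(-4 + 18))*(-5*6) = ((1/14)*(-1/18)*14)*(-30) = -1/18*(-30) = 5/3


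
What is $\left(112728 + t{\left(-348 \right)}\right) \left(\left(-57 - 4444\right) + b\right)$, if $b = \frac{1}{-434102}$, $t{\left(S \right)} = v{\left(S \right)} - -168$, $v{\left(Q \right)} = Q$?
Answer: $- \frac{109953380478222}{217051} \approx -5.0658 \cdot 10^{8}$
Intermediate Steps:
$t{\left(S \right)} = 168 + S$ ($t{\left(S \right)} = S - -168 = S + 168 = 168 + S$)
$b = - \frac{1}{434102} \approx -2.3036 \cdot 10^{-6}$
$\left(112728 + t{\left(-348 \right)}\right) \left(\left(-57 - 4444\right) + b\right) = \left(112728 + \left(168 - 348\right)\right) \left(\left(-57 - 4444\right) - \frac{1}{434102}\right) = \left(112728 - 180\right) \left(\left(-57 - 4444\right) - \frac{1}{434102}\right) = 112548 \left(-4501 - \frac{1}{434102}\right) = 112548 \left(- \frac{1953893103}{434102}\right) = - \frac{109953380478222}{217051}$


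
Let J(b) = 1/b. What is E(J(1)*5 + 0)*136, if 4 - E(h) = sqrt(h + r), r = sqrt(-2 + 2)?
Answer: 544 - 136*sqrt(5) ≈ 239.89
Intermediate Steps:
J(b) = 1/b
r = 0 (r = sqrt(0) = 0)
E(h) = 4 - sqrt(h) (E(h) = 4 - sqrt(h + 0) = 4 - sqrt(h))
E(J(1)*5 + 0)*136 = (4 - sqrt(5/1 + 0))*136 = (4 - sqrt(1*5 + 0))*136 = (4 - sqrt(5 + 0))*136 = (4 - sqrt(5))*136 = 544 - 136*sqrt(5)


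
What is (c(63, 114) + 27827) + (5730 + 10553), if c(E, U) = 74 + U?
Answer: 44298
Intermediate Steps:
(c(63, 114) + 27827) + (5730 + 10553) = ((74 + 114) + 27827) + (5730 + 10553) = (188 + 27827) + 16283 = 28015 + 16283 = 44298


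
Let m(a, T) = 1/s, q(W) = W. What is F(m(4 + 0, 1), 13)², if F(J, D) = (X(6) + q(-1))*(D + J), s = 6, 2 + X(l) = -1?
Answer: 24964/9 ≈ 2773.8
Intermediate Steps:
X(l) = -3 (X(l) = -2 - 1 = -3)
m(a, T) = ⅙ (m(a, T) = 1/6 = ⅙)
F(J, D) = -4*D - 4*J (F(J, D) = (-3 - 1)*(D + J) = -4*(D + J) = -4*D - 4*J)
F(m(4 + 0, 1), 13)² = (-4*13 - 4*⅙)² = (-52 - ⅔)² = (-158/3)² = 24964/9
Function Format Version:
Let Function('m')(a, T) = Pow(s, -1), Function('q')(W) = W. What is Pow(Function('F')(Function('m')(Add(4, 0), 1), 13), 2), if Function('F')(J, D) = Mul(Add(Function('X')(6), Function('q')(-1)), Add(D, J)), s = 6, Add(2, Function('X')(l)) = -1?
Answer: Rational(24964, 9) ≈ 2773.8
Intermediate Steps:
Function('X')(l) = -3 (Function('X')(l) = Add(-2, -1) = -3)
Function('m')(a, T) = Rational(1, 6) (Function('m')(a, T) = Pow(6, -1) = Rational(1, 6))
Function('F')(J, D) = Add(Mul(-4, D), Mul(-4, J)) (Function('F')(J, D) = Mul(Add(-3, -1), Add(D, J)) = Mul(-4, Add(D, J)) = Add(Mul(-4, D), Mul(-4, J)))
Pow(Function('F')(Function('m')(Add(4, 0), 1), 13), 2) = Pow(Add(Mul(-4, 13), Mul(-4, Rational(1, 6))), 2) = Pow(Add(-52, Rational(-2, 3)), 2) = Pow(Rational(-158, 3), 2) = Rational(24964, 9)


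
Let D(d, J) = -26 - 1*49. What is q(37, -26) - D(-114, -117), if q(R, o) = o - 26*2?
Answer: -3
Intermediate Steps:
D(d, J) = -75 (D(d, J) = -26 - 49 = -75)
q(R, o) = -52 + o (q(R, o) = o - 52 = -52 + o)
q(37, -26) - D(-114, -117) = (-52 - 26) - 1*(-75) = -78 + 75 = -3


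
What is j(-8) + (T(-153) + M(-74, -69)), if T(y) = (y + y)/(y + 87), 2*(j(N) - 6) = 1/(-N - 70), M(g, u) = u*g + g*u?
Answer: 13943665/1364 ≈ 10223.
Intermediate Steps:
M(g, u) = 2*g*u (M(g, u) = g*u + g*u = 2*g*u)
j(N) = 6 + 1/(2*(-70 - N)) (j(N) = 6 + 1/(2*(-N - 70)) = 6 + 1/(2*(-70 - N)))
T(y) = 2*y/(87 + y) (T(y) = (2*y)/(87 + y) = 2*y/(87 + y))
j(-8) + (T(-153) + M(-74, -69)) = (839 + 12*(-8))/(2*(70 - 8)) + (2*(-153)/(87 - 153) + 2*(-74)*(-69)) = (½)*(839 - 96)/62 + (2*(-153)/(-66) + 10212) = (½)*(1/62)*743 + (2*(-153)*(-1/66) + 10212) = 743/124 + (51/11 + 10212) = 743/124 + 112383/11 = 13943665/1364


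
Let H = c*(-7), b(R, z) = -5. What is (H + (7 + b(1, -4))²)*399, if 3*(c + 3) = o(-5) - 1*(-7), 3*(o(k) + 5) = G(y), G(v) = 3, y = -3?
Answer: 7182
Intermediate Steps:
o(k) = -4 (o(k) = -5 + (⅓)*3 = -5 + 1 = -4)
c = -2 (c = -3 + (-4 - 1*(-7))/3 = -3 + (-4 + 7)/3 = -3 + (⅓)*3 = -3 + 1 = -2)
H = 14 (H = -2*(-7) = 14)
(H + (7 + b(1, -4))²)*399 = (14 + (7 - 5)²)*399 = (14 + 2²)*399 = (14 + 4)*399 = 18*399 = 7182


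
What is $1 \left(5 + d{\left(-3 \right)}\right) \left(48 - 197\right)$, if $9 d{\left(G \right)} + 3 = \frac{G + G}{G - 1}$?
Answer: $- \frac{4321}{6} \approx -720.17$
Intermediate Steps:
$d{\left(G \right)} = - \frac{1}{3} + \frac{2 G}{9 \left(-1 + G\right)}$ ($d{\left(G \right)} = - \frac{1}{3} + \frac{\left(G + G\right) \frac{1}{G - 1}}{9} = - \frac{1}{3} + \frac{2 G \frac{1}{-1 + G}}{9} = - \frac{1}{3} + \frac{2 G}{9 \left(-1 + G\right)}$)
$1 \left(5 + d{\left(-3 \right)}\right) \left(48 - 197\right) = 1 \left(5 + \frac{3 - -3}{9 \left(-1 - 3\right)}\right) \left(48 - 197\right) = 1 \left(5 + \frac{3 + 3}{9 \left(-4\right)}\right) \left(-149\right) = 1 \left(5 + \frac{1}{9} \left(- \frac{1}{4}\right) 6\right) \left(-149\right) = 1 \left(5 - \frac{1}{6}\right) \left(-149\right) = 1 \cdot \frac{29}{6} \left(-149\right) = \frac{29}{6} \left(-149\right) = - \frac{4321}{6}$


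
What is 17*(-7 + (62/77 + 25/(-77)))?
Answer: -8534/77 ≈ -110.83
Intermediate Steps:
17*(-7 + (62/77 + 25/(-77))) = 17*(-7 + (62*(1/77) + 25*(-1/77))) = 17*(-7 + (62/77 - 25/77)) = 17*(-7 + 37/77) = 17*(-502/77) = -8534/77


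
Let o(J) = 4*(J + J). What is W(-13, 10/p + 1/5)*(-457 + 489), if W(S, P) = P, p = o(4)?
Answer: 82/5 ≈ 16.400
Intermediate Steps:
o(J) = 8*J (o(J) = 4*(2*J) = 8*J)
p = 32 (p = 8*4 = 32)
W(-13, 10/p + 1/5)*(-457 + 489) = (10/32 + 1/5)*(-457 + 489) = (10*(1/32) + 1*(⅕))*32 = (5/16 + ⅕)*32 = (41/80)*32 = 82/5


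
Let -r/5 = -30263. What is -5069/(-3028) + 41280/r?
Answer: 178402315/91636364 ≈ 1.9468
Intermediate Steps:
r = 151315 (r = -5*(-30263) = 151315)
-5069/(-3028) + 41280/r = -5069/(-3028) + 41280/151315 = -5069*(-1/3028) + 41280*(1/151315) = 5069/3028 + 8256/30263 = 178402315/91636364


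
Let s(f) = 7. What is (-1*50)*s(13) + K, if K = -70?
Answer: -420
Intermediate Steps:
(-1*50)*s(13) + K = -1*50*7 - 70 = -50*7 - 70 = -350 - 70 = -420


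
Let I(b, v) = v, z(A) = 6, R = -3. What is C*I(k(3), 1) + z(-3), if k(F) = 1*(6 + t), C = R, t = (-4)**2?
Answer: 3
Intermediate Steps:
t = 16
C = -3
k(F) = 22 (k(F) = 1*(6 + 16) = 1*22 = 22)
C*I(k(3), 1) + z(-3) = -3*1 + 6 = -3 + 6 = 3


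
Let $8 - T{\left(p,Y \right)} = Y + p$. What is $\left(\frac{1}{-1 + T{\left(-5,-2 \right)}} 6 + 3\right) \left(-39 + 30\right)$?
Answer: $- \frac{216}{7} \approx -30.857$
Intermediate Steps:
$T{\left(p,Y \right)} = 8 - Y - p$ ($T{\left(p,Y \right)} = 8 - \left(Y + p\right) = 8 - Y - p$)
$\left(\frac{1}{-1 + T{\left(-5,-2 \right)}} 6 + 3\right) \left(-39 + 30\right) = \left(\frac{1}{-1 - -15} \cdot 6 + 3\right) \left(-39 + 30\right) = \left(\frac{1}{-1 + \left(8 + 2 + 5\right)} 6 + 3\right) \left(-9\right) = \left(\frac{1}{-1 + 15} \cdot 6 + 3\right) \left(-9\right) = \left(\frac{1}{14} \cdot 6 + 3\right) \left(-9\right) = \left(\frac{3}{7} + 3\right) \left(-9\right) = \frac{24}{7} \left(-9\right) = - \frac{216}{7}$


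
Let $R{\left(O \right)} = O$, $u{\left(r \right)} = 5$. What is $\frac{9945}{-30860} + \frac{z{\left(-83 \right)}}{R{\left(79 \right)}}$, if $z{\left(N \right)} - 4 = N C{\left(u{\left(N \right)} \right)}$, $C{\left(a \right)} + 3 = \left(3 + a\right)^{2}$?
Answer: $- \frac{31381279}{487588} \approx -64.36$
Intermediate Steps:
$C{\left(a \right)} = -3 + \left(3 + a\right)^{2}$
$z{\left(N \right)} = 4 + 61 N$ ($z{\left(N \right)} = 4 + N \left(-3 + \left(3 + 5\right)^{2}\right) = 4 + N \left(-3 + 8^{2}\right) = 4 + N \left(-3 + 64\right) = 4 + N 61 = 4 + 61 N$)
$\frac{9945}{-30860} + \frac{z{\left(-83 \right)}}{R{\left(79 \right)}} = \frac{9945}{-30860} + \frac{4 + 61 \left(-83\right)}{79} = 9945 \left(- \frac{1}{30860}\right) + \left(4 - 5063\right) \frac{1}{79} = - \frac{1989}{6172} - \frac{5059}{79} = - \frac{31381279}{487588}$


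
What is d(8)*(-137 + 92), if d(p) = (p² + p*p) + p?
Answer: -6120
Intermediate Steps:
d(p) = p + 2*p² (d(p) = (p² + p²) + p = 2*p² + p = p + 2*p²)
d(8)*(-137 + 92) = (8*(1 + 2*8))*(-137 + 92) = (8*(1 + 16))*(-45) = (8*17)*(-45) = 136*(-45) = -6120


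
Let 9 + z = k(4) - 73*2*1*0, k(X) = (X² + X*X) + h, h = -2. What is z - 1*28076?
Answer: -28055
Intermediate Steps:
k(X) = -2 + 2*X² (k(X) = (X² + X*X) - 2 = (X² + X²) - 2 = 2*X² - 2 = -2 + 2*X²)
z = 21 (z = -9 + ((-2 + 2*4²) - 73*2*1*0) = -9 + ((-2 + 2*16) - 146*0) = -9 + ((-2 + 32) - 73*0) = -9 + (30 + 0) = -9 + 30 = 21)
z - 1*28076 = 21 - 1*28076 = 21 - 28076 = -28055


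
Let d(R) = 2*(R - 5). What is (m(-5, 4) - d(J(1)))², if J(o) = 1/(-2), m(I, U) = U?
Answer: 225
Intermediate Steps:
J(o) = -½ (J(o) = 1*(-½) = -½)
d(R) = -10 + 2*R (d(R) = 2*(-5 + R) = -10 + 2*R)
(m(-5, 4) - d(J(1)))² = (4 - (-10 + 2*(-½)))² = (4 - (-10 - 1))² = (4 - 1*(-11))² = (4 + 11)² = 15² = 225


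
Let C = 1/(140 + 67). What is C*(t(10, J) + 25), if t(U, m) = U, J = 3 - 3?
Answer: 35/207 ≈ 0.16908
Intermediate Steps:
C = 1/207 ≈ 0.0048309
J = 0
C*(t(10, J) + 25) = (10 + 25)/207 = (1/207)*35 = 35/207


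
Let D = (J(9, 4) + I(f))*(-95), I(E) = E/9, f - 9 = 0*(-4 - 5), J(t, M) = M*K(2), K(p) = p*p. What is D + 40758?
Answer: 39143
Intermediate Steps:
K(p) = p²
J(t, M) = 4*M (J(t, M) = M*2² = M*4 = 4*M)
f = 9 (f = 9 + 0*(-4 - 5) = 9 + 0*(-9) = 9 + 0 = 9)
I(E) = E/9 (I(E) = E*(⅑) = E/9)
D = -1615 (D = (4*4 + (⅑)*9)*(-95) = (16 + 1)*(-95) = 17*(-95) = -1615)
D + 40758 = -1615 + 40758 = 39143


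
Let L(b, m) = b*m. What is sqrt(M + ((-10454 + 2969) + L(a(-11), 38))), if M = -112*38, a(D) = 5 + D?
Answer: I*sqrt(11969) ≈ 109.4*I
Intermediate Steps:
M = -4256
sqrt(M + ((-10454 + 2969) + L(a(-11), 38))) = sqrt(-4256 + ((-10454 + 2969) + (5 - 11)*38)) = sqrt(-4256 + (-7485 - 6*38)) = sqrt(-4256 + (-7485 - 228)) = sqrt(-4256 - 7713) = sqrt(-11969) = I*sqrt(11969)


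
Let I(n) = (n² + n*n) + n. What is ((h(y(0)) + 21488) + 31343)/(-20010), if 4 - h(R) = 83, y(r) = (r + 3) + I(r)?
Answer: -8792/3335 ≈ -2.6363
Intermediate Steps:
I(n) = n + 2*n² (I(n) = (n² + n²) + n = 2*n² + n = n + 2*n²)
y(r) = 3 + r + r*(1 + 2*r) (y(r) = (r + 3) + r*(1 + 2*r) = (3 + r) + r*(1 + 2*r) = 3 + r + r*(1 + 2*r))
h(R) = -79 (h(R) = 4 - 1*83 = 4 - 83 = -79)
((h(y(0)) + 21488) + 31343)/(-20010) = ((-79 + 21488) + 31343)/(-20010) = (21409 + 31343)*(-1/20010) = 52752*(-1/20010) = -8792/3335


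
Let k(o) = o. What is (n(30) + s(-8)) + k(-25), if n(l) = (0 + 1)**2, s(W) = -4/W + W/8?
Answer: -49/2 ≈ -24.500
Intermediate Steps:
s(W) = -4/W + W/8 (s(W) = -4/W + W*(1/8) = -4/W + W/8)
n(l) = 1 (n(l) = 1**2 = 1)
(n(30) + s(-8)) + k(-25) = (1 + (-4/(-8) + (1/8)*(-8))) - 25 = (1 + (-4*(-1/8) - 1)) - 25 = (1 + (1/2 - 1)) - 25 = (1 - 1/2) - 25 = 1/2 - 25 = -49/2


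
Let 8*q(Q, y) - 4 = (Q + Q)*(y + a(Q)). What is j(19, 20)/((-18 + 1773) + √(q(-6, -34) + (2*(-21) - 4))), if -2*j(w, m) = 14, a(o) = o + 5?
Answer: -12285/3080018 + 7*√7/3080018 ≈ -0.0039826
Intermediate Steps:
a(o) = 5 + o
j(w, m) = -7 (j(w, m) = -½*14 = -7)
q(Q, y) = ½ + Q*(5 + Q + y)/4 (q(Q, y) = ½ + ((Q + Q)*(y + (5 + Q)))/8 = ½ + ((2*Q)*(5 + Q + y))/8 = ½ + (2*Q*(5 + Q + y))/8 = ½ + Q*(5 + Q + y)/4)
j(19, 20)/((-18 + 1773) + √(q(-6, -34) + (2*(-21) - 4))) = -7/((-18 + 1773) + √((½ + (¼)*(-6)*(-34) + (¼)*(-6)*(5 - 6)) + (2*(-21) - 4))) = -7/(1755 + √((½ + 51 + (¼)*(-6)*(-1)) + (-42 - 4))) = -7/(1755 + √((½ + 51 + 3/2) - 46)) = -7/(1755 + √(53 - 46)) = -7/(1755 + √7)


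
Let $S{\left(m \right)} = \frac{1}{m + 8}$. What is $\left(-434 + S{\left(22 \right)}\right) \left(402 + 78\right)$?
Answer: $-208304$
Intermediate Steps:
$S{\left(m \right)} = \frac{1}{8 + m}$
$\left(-434 + S{\left(22 \right)}\right) \left(402 + 78\right) = \left(-434 + \frac{1}{8 + 22}\right) \left(402 + 78\right) = \left(-434 + \frac{1}{30}\right) 480 = \left(- \frac{13019}{30}\right) 480 = -208304$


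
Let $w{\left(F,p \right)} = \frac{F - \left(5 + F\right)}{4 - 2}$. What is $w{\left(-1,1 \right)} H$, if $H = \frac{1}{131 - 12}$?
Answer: $- \frac{5}{238} \approx -0.021008$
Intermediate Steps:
$w{\left(F,p \right)} = - \frac{5}{2}$
$H = \frac{1}{119} \approx 0.0084034$
$w{\left(-1,1 \right)} H = \left(- \frac{5}{2}\right) \frac{1}{119} = - \frac{5}{238}$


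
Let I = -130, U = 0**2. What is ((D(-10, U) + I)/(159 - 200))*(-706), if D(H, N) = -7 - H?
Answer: -89662/41 ≈ -2186.9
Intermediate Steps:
U = 0
((D(-10, U) + I)/(159 - 200))*(-706) = (((-7 - 1*(-10)) - 130)/(159 - 200))*(-706) = (((-7 + 10) - 130)/(-41))*(-706) = ((3 - 130)*(-1/41))*(-706) = -127*(-1/41)*(-706) = (127/41)*(-706) = -89662/41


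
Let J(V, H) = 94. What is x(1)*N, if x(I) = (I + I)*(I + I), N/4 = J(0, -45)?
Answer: 1504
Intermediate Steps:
N = 376 (N = 4*94 = 376)
x(I) = 4*I**2 (x(I) = (2*I)*(2*I) = 4*I**2)
x(1)*N = (4*1**2)*376 = (4*1)*376 = 4*376 = 1504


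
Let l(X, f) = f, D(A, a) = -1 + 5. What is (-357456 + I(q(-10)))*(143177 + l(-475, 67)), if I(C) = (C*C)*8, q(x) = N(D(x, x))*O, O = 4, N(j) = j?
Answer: -50910063552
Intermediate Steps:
D(A, a) = 4
q(x) = 16 (q(x) = 4*4 = 16)
I(C) = 8*C² (I(C) = C²*8 = 8*C²)
(-357456 + I(q(-10)))*(143177 + l(-475, 67)) = (-357456 + 8*16²)*(143177 + 67) = (-357456 + 8*256)*143244 = (-357456 + 2048)*143244 = -355408*143244 = -50910063552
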